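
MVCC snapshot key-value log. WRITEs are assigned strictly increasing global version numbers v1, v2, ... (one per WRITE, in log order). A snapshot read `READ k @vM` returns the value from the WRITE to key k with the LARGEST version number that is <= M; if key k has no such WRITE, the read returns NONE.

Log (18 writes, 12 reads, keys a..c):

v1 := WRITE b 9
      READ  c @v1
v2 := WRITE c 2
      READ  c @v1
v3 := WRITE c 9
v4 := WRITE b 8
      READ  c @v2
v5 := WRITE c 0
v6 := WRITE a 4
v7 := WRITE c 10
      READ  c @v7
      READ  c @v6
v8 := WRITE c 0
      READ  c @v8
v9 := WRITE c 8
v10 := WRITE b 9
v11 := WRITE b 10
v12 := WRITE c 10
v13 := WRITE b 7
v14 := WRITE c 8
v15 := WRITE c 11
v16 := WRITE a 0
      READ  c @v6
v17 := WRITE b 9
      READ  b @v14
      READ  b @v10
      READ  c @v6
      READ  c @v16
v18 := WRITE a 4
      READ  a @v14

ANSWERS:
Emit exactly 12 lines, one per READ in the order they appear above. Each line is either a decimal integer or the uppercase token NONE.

v1: WRITE b=9  (b history now [(1, 9)])
READ c @v1: history=[] -> no version <= 1 -> NONE
v2: WRITE c=2  (c history now [(2, 2)])
READ c @v1: history=[(2, 2)] -> no version <= 1 -> NONE
v3: WRITE c=9  (c history now [(2, 2), (3, 9)])
v4: WRITE b=8  (b history now [(1, 9), (4, 8)])
READ c @v2: history=[(2, 2), (3, 9)] -> pick v2 -> 2
v5: WRITE c=0  (c history now [(2, 2), (3, 9), (5, 0)])
v6: WRITE a=4  (a history now [(6, 4)])
v7: WRITE c=10  (c history now [(2, 2), (3, 9), (5, 0), (7, 10)])
READ c @v7: history=[(2, 2), (3, 9), (5, 0), (7, 10)] -> pick v7 -> 10
READ c @v6: history=[(2, 2), (3, 9), (5, 0), (7, 10)] -> pick v5 -> 0
v8: WRITE c=0  (c history now [(2, 2), (3, 9), (5, 0), (7, 10), (8, 0)])
READ c @v8: history=[(2, 2), (3, 9), (5, 0), (7, 10), (8, 0)] -> pick v8 -> 0
v9: WRITE c=8  (c history now [(2, 2), (3, 9), (5, 0), (7, 10), (8, 0), (9, 8)])
v10: WRITE b=9  (b history now [(1, 9), (4, 8), (10, 9)])
v11: WRITE b=10  (b history now [(1, 9), (4, 8), (10, 9), (11, 10)])
v12: WRITE c=10  (c history now [(2, 2), (3, 9), (5, 0), (7, 10), (8, 0), (9, 8), (12, 10)])
v13: WRITE b=7  (b history now [(1, 9), (4, 8), (10, 9), (11, 10), (13, 7)])
v14: WRITE c=8  (c history now [(2, 2), (3, 9), (5, 0), (7, 10), (8, 0), (9, 8), (12, 10), (14, 8)])
v15: WRITE c=11  (c history now [(2, 2), (3, 9), (5, 0), (7, 10), (8, 0), (9, 8), (12, 10), (14, 8), (15, 11)])
v16: WRITE a=0  (a history now [(6, 4), (16, 0)])
READ c @v6: history=[(2, 2), (3, 9), (5, 0), (7, 10), (8, 0), (9, 8), (12, 10), (14, 8), (15, 11)] -> pick v5 -> 0
v17: WRITE b=9  (b history now [(1, 9), (4, 8), (10, 9), (11, 10), (13, 7), (17, 9)])
READ b @v14: history=[(1, 9), (4, 8), (10, 9), (11, 10), (13, 7), (17, 9)] -> pick v13 -> 7
READ b @v10: history=[(1, 9), (4, 8), (10, 9), (11, 10), (13, 7), (17, 9)] -> pick v10 -> 9
READ c @v6: history=[(2, 2), (3, 9), (5, 0), (7, 10), (8, 0), (9, 8), (12, 10), (14, 8), (15, 11)] -> pick v5 -> 0
READ c @v16: history=[(2, 2), (3, 9), (5, 0), (7, 10), (8, 0), (9, 8), (12, 10), (14, 8), (15, 11)] -> pick v15 -> 11
v18: WRITE a=4  (a history now [(6, 4), (16, 0), (18, 4)])
READ a @v14: history=[(6, 4), (16, 0), (18, 4)] -> pick v6 -> 4

Answer: NONE
NONE
2
10
0
0
0
7
9
0
11
4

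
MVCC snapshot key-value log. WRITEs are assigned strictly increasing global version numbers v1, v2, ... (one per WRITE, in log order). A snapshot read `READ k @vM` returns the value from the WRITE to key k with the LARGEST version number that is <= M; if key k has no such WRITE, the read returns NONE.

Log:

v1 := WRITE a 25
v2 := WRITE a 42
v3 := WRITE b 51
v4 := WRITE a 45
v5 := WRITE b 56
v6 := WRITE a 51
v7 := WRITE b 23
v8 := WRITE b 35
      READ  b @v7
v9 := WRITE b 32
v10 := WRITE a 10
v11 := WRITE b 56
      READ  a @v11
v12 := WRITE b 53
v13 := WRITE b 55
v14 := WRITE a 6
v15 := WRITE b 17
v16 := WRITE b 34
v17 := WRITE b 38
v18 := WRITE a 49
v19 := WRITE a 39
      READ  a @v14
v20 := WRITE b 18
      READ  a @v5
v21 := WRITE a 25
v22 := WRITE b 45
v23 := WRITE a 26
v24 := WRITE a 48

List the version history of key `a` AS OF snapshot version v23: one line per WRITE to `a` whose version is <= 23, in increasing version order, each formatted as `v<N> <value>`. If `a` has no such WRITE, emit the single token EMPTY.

Scan writes for key=a with version <= 23:
  v1 WRITE a 25 -> keep
  v2 WRITE a 42 -> keep
  v3 WRITE b 51 -> skip
  v4 WRITE a 45 -> keep
  v5 WRITE b 56 -> skip
  v6 WRITE a 51 -> keep
  v7 WRITE b 23 -> skip
  v8 WRITE b 35 -> skip
  v9 WRITE b 32 -> skip
  v10 WRITE a 10 -> keep
  v11 WRITE b 56 -> skip
  v12 WRITE b 53 -> skip
  v13 WRITE b 55 -> skip
  v14 WRITE a 6 -> keep
  v15 WRITE b 17 -> skip
  v16 WRITE b 34 -> skip
  v17 WRITE b 38 -> skip
  v18 WRITE a 49 -> keep
  v19 WRITE a 39 -> keep
  v20 WRITE b 18 -> skip
  v21 WRITE a 25 -> keep
  v22 WRITE b 45 -> skip
  v23 WRITE a 26 -> keep
  v24 WRITE a 48 -> drop (> snap)
Collected: [(1, 25), (2, 42), (4, 45), (6, 51), (10, 10), (14, 6), (18, 49), (19, 39), (21, 25), (23, 26)]

Answer: v1 25
v2 42
v4 45
v6 51
v10 10
v14 6
v18 49
v19 39
v21 25
v23 26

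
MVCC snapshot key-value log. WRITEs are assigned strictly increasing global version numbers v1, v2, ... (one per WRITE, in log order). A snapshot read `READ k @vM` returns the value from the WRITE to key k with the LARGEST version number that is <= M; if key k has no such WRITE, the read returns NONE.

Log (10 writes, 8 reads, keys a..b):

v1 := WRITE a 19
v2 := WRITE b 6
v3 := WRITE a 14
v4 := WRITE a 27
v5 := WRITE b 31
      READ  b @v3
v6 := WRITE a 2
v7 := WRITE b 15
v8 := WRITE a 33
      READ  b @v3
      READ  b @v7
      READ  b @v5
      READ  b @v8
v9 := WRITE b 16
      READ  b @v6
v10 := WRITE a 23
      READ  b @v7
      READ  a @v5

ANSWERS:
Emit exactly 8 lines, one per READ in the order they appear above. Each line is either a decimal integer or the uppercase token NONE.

v1: WRITE a=19  (a history now [(1, 19)])
v2: WRITE b=6  (b history now [(2, 6)])
v3: WRITE a=14  (a history now [(1, 19), (3, 14)])
v4: WRITE a=27  (a history now [(1, 19), (3, 14), (4, 27)])
v5: WRITE b=31  (b history now [(2, 6), (5, 31)])
READ b @v3: history=[(2, 6), (5, 31)] -> pick v2 -> 6
v6: WRITE a=2  (a history now [(1, 19), (3, 14), (4, 27), (6, 2)])
v7: WRITE b=15  (b history now [(2, 6), (5, 31), (7, 15)])
v8: WRITE a=33  (a history now [(1, 19), (3, 14), (4, 27), (6, 2), (8, 33)])
READ b @v3: history=[(2, 6), (5, 31), (7, 15)] -> pick v2 -> 6
READ b @v7: history=[(2, 6), (5, 31), (7, 15)] -> pick v7 -> 15
READ b @v5: history=[(2, 6), (5, 31), (7, 15)] -> pick v5 -> 31
READ b @v8: history=[(2, 6), (5, 31), (7, 15)] -> pick v7 -> 15
v9: WRITE b=16  (b history now [(2, 6), (5, 31), (7, 15), (9, 16)])
READ b @v6: history=[(2, 6), (5, 31), (7, 15), (9, 16)] -> pick v5 -> 31
v10: WRITE a=23  (a history now [(1, 19), (3, 14), (4, 27), (6, 2), (8, 33), (10, 23)])
READ b @v7: history=[(2, 6), (5, 31), (7, 15), (9, 16)] -> pick v7 -> 15
READ a @v5: history=[(1, 19), (3, 14), (4, 27), (6, 2), (8, 33), (10, 23)] -> pick v4 -> 27

Answer: 6
6
15
31
15
31
15
27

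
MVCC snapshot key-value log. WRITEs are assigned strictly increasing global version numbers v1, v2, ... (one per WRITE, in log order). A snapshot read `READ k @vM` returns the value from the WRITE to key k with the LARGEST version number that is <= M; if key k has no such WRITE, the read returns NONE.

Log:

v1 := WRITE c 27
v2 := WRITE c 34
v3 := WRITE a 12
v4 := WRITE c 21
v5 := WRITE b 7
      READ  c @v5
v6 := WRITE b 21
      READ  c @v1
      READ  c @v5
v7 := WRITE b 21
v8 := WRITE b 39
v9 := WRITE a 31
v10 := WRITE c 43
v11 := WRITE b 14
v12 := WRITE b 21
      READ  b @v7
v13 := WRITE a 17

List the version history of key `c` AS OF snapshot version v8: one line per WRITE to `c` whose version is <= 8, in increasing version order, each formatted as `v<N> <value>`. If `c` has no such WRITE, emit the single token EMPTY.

Scan writes for key=c with version <= 8:
  v1 WRITE c 27 -> keep
  v2 WRITE c 34 -> keep
  v3 WRITE a 12 -> skip
  v4 WRITE c 21 -> keep
  v5 WRITE b 7 -> skip
  v6 WRITE b 21 -> skip
  v7 WRITE b 21 -> skip
  v8 WRITE b 39 -> skip
  v9 WRITE a 31 -> skip
  v10 WRITE c 43 -> drop (> snap)
  v11 WRITE b 14 -> skip
  v12 WRITE b 21 -> skip
  v13 WRITE a 17 -> skip
Collected: [(1, 27), (2, 34), (4, 21)]

Answer: v1 27
v2 34
v4 21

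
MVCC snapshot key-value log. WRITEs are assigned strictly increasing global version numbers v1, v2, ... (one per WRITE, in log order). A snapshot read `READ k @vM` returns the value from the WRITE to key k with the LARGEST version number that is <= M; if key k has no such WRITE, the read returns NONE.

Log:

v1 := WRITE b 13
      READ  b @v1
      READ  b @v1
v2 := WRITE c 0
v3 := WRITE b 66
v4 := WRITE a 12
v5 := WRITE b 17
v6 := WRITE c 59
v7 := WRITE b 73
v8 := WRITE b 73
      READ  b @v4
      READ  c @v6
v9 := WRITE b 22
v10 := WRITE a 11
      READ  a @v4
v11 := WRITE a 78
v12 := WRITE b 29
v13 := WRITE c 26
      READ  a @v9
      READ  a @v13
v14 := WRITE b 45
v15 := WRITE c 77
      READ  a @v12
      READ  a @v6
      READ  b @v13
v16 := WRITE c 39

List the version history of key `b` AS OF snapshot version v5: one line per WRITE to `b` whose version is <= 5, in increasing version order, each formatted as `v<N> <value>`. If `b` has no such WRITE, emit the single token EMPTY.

Answer: v1 13
v3 66
v5 17

Derivation:
Scan writes for key=b with version <= 5:
  v1 WRITE b 13 -> keep
  v2 WRITE c 0 -> skip
  v3 WRITE b 66 -> keep
  v4 WRITE a 12 -> skip
  v5 WRITE b 17 -> keep
  v6 WRITE c 59 -> skip
  v7 WRITE b 73 -> drop (> snap)
  v8 WRITE b 73 -> drop (> snap)
  v9 WRITE b 22 -> drop (> snap)
  v10 WRITE a 11 -> skip
  v11 WRITE a 78 -> skip
  v12 WRITE b 29 -> drop (> snap)
  v13 WRITE c 26 -> skip
  v14 WRITE b 45 -> drop (> snap)
  v15 WRITE c 77 -> skip
  v16 WRITE c 39 -> skip
Collected: [(1, 13), (3, 66), (5, 17)]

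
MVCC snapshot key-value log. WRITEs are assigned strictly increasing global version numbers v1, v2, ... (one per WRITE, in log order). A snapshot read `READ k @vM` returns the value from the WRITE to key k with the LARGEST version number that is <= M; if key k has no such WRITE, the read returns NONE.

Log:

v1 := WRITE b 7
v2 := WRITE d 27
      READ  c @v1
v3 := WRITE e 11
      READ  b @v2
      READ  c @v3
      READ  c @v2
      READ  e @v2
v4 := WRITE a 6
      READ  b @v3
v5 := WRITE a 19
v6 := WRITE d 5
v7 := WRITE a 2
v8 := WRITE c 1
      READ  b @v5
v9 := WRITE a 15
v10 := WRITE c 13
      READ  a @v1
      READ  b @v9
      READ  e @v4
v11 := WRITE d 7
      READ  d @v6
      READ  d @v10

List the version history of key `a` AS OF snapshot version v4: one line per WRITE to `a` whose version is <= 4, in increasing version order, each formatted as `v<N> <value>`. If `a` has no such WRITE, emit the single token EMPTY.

Answer: v4 6

Derivation:
Scan writes for key=a with version <= 4:
  v1 WRITE b 7 -> skip
  v2 WRITE d 27 -> skip
  v3 WRITE e 11 -> skip
  v4 WRITE a 6 -> keep
  v5 WRITE a 19 -> drop (> snap)
  v6 WRITE d 5 -> skip
  v7 WRITE a 2 -> drop (> snap)
  v8 WRITE c 1 -> skip
  v9 WRITE a 15 -> drop (> snap)
  v10 WRITE c 13 -> skip
  v11 WRITE d 7 -> skip
Collected: [(4, 6)]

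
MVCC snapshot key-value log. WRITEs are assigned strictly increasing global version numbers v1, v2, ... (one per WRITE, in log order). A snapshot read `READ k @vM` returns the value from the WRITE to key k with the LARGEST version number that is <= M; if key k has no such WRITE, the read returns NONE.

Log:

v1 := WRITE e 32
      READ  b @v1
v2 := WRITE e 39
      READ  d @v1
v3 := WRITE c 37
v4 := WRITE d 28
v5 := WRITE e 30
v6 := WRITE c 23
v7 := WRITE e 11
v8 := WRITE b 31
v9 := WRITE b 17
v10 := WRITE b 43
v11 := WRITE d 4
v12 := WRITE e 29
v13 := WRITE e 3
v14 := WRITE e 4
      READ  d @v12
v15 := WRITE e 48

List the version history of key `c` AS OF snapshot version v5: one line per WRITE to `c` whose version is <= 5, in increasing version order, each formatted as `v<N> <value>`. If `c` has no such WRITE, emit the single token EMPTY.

Answer: v3 37

Derivation:
Scan writes for key=c with version <= 5:
  v1 WRITE e 32 -> skip
  v2 WRITE e 39 -> skip
  v3 WRITE c 37 -> keep
  v4 WRITE d 28 -> skip
  v5 WRITE e 30 -> skip
  v6 WRITE c 23 -> drop (> snap)
  v7 WRITE e 11 -> skip
  v8 WRITE b 31 -> skip
  v9 WRITE b 17 -> skip
  v10 WRITE b 43 -> skip
  v11 WRITE d 4 -> skip
  v12 WRITE e 29 -> skip
  v13 WRITE e 3 -> skip
  v14 WRITE e 4 -> skip
  v15 WRITE e 48 -> skip
Collected: [(3, 37)]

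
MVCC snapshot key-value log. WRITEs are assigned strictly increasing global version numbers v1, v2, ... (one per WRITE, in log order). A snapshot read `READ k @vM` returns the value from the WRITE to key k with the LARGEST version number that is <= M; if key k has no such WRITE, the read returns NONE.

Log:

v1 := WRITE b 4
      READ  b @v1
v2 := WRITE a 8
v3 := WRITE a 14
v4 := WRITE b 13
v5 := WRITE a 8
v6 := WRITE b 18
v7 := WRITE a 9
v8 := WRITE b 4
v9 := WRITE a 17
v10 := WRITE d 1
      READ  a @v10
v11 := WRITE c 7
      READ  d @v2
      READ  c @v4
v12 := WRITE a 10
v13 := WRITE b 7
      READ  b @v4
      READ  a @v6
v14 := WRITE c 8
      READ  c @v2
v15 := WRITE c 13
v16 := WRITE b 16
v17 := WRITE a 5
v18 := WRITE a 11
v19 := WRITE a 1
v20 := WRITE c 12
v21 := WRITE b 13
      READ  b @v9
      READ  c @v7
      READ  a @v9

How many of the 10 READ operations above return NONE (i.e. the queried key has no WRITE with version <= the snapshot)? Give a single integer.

v1: WRITE b=4  (b history now [(1, 4)])
READ b @v1: history=[(1, 4)] -> pick v1 -> 4
v2: WRITE a=8  (a history now [(2, 8)])
v3: WRITE a=14  (a history now [(2, 8), (3, 14)])
v4: WRITE b=13  (b history now [(1, 4), (4, 13)])
v5: WRITE a=8  (a history now [(2, 8), (3, 14), (5, 8)])
v6: WRITE b=18  (b history now [(1, 4), (4, 13), (6, 18)])
v7: WRITE a=9  (a history now [(2, 8), (3, 14), (5, 8), (7, 9)])
v8: WRITE b=4  (b history now [(1, 4), (4, 13), (6, 18), (8, 4)])
v9: WRITE a=17  (a history now [(2, 8), (3, 14), (5, 8), (7, 9), (9, 17)])
v10: WRITE d=1  (d history now [(10, 1)])
READ a @v10: history=[(2, 8), (3, 14), (5, 8), (7, 9), (9, 17)] -> pick v9 -> 17
v11: WRITE c=7  (c history now [(11, 7)])
READ d @v2: history=[(10, 1)] -> no version <= 2 -> NONE
READ c @v4: history=[(11, 7)] -> no version <= 4 -> NONE
v12: WRITE a=10  (a history now [(2, 8), (3, 14), (5, 8), (7, 9), (9, 17), (12, 10)])
v13: WRITE b=7  (b history now [(1, 4), (4, 13), (6, 18), (8, 4), (13, 7)])
READ b @v4: history=[(1, 4), (4, 13), (6, 18), (8, 4), (13, 7)] -> pick v4 -> 13
READ a @v6: history=[(2, 8), (3, 14), (5, 8), (7, 9), (9, 17), (12, 10)] -> pick v5 -> 8
v14: WRITE c=8  (c history now [(11, 7), (14, 8)])
READ c @v2: history=[(11, 7), (14, 8)] -> no version <= 2 -> NONE
v15: WRITE c=13  (c history now [(11, 7), (14, 8), (15, 13)])
v16: WRITE b=16  (b history now [(1, 4), (4, 13), (6, 18), (8, 4), (13, 7), (16, 16)])
v17: WRITE a=5  (a history now [(2, 8), (3, 14), (5, 8), (7, 9), (9, 17), (12, 10), (17, 5)])
v18: WRITE a=11  (a history now [(2, 8), (3, 14), (5, 8), (7, 9), (9, 17), (12, 10), (17, 5), (18, 11)])
v19: WRITE a=1  (a history now [(2, 8), (3, 14), (5, 8), (7, 9), (9, 17), (12, 10), (17, 5), (18, 11), (19, 1)])
v20: WRITE c=12  (c history now [(11, 7), (14, 8), (15, 13), (20, 12)])
v21: WRITE b=13  (b history now [(1, 4), (4, 13), (6, 18), (8, 4), (13, 7), (16, 16), (21, 13)])
READ b @v9: history=[(1, 4), (4, 13), (6, 18), (8, 4), (13, 7), (16, 16), (21, 13)] -> pick v8 -> 4
READ c @v7: history=[(11, 7), (14, 8), (15, 13), (20, 12)] -> no version <= 7 -> NONE
READ a @v9: history=[(2, 8), (3, 14), (5, 8), (7, 9), (9, 17), (12, 10), (17, 5), (18, 11), (19, 1)] -> pick v9 -> 17
Read results in order: ['4', '17', 'NONE', 'NONE', '13', '8', 'NONE', '4', 'NONE', '17']
NONE count = 4

Answer: 4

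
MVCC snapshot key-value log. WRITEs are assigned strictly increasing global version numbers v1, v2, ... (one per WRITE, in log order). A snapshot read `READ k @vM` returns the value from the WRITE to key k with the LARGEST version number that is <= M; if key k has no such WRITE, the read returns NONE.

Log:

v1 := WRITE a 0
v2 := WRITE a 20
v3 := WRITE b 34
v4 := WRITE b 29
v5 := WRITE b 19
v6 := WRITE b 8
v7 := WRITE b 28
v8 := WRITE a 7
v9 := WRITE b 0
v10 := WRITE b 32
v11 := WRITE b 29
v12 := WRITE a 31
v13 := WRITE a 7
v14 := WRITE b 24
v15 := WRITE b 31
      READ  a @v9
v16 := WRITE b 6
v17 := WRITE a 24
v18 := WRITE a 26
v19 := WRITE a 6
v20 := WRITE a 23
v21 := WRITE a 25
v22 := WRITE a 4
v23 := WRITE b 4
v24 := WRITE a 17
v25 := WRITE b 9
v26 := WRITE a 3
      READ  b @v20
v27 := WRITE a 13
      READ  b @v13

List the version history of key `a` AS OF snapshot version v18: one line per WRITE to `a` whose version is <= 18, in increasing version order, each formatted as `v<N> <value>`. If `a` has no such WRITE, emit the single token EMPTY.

Answer: v1 0
v2 20
v8 7
v12 31
v13 7
v17 24
v18 26

Derivation:
Scan writes for key=a with version <= 18:
  v1 WRITE a 0 -> keep
  v2 WRITE a 20 -> keep
  v3 WRITE b 34 -> skip
  v4 WRITE b 29 -> skip
  v5 WRITE b 19 -> skip
  v6 WRITE b 8 -> skip
  v7 WRITE b 28 -> skip
  v8 WRITE a 7 -> keep
  v9 WRITE b 0 -> skip
  v10 WRITE b 32 -> skip
  v11 WRITE b 29 -> skip
  v12 WRITE a 31 -> keep
  v13 WRITE a 7 -> keep
  v14 WRITE b 24 -> skip
  v15 WRITE b 31 -> skip
  v16 WRITE b 6 -> skip
  v17 WRITE a 24 -> keep
  v18 WRITE a 26 -> keep
  v19 WRITE a 6 -> drop (> snap)
  v20 WRITE a 23 -> drop (> snap)
  v21 WRITE a 25 -> drop (> snap)
  v22 WRITE a 4 -> drop (> snap)
  v23 WRITE b 4 -> skip
  v24 WRITE a 17 -> drop (> snap)
  v25 WRITE b 9 -> skip
  v26 WRITE a 3 -> drop (> snap)
  v27 WRITE a 13 -> drop (> snap)
Collected: [(1, 0), (2, 20), (8, 7), (12, 31), (13, 7), (17, 24), (18, 26)]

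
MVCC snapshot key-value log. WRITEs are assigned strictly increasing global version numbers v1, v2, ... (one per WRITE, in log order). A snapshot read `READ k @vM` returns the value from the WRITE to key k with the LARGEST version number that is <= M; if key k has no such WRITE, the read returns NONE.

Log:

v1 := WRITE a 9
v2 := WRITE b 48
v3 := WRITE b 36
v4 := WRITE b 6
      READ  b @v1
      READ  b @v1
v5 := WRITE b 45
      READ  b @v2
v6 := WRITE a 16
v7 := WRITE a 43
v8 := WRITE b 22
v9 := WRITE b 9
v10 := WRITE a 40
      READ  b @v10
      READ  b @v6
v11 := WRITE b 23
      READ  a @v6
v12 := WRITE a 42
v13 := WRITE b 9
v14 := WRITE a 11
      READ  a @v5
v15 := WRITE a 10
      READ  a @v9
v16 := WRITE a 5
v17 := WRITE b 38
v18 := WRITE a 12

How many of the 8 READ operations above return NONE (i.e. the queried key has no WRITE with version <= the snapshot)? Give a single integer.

v1: WRITE a=9  (a history now [(1, 9)])
v2: WRITE b=48  (b history now [(2, 48)])
v3: WRITE b=36  (b history now [(2, 48), (3, 36)])
v4: WRITE b=6  (b history now [(2, 48), (3, 36), (4, 6)])
READ b @v1: history=[(2, 48), (3, 36), (4, 6)] -> no version <= 1 -> NONE
READ b @v1: history=[(2, 48), (3, 36), (4, 6)] -> no version <= 1 -> NONE
v5: WRITE b=45  (b history now [(2, 48), (3, 36), (4, 6), (5, 45)])
READ b @v2: history=[(2, 48), (3, 36), (4, 6), (5, 45)] -> pick v2 -> 48
v6: WRITE a=16  (a history now [(1, 9), (6, 16)])
v7: WRITE a=43  (a history now [(1, 9), (6, 16), (7, 43)])
v8: WRITE b=22  (b history now [(2, 48), (3, 36), (4, 6), (5, 45), (8, 22)])
v9: WRITE b=9  (b history now [(2, 48), (3, 36), (4, 6), (5, 45), (8, 22), (9, 9)])
v10: WRITE a=40  (a history now [(1, 9), (6, 16), (7, 43), (10, 40)])
READ b @v10: history=[(2, 48), (3, 36), (4, 6), (5, 45), (8, 22), (9, 9)] -> pick v9 -> 9
READ b @v6: history=[(2, 48), (3, 36), (4, 6), (5, 45), (8, 22), (9, 9)] -> pick v5 -> 45
v11: WRITE b=23  (b history now [(2, 48), (3, 36), (4, 6), (5, 45), (8, 22), (9, 9), (11, 23)])
READ a @v6: history=[(1, 9), (6, 16), (7, 43), (10, 40)] -> pick v6 -> 16
v12: WRITE a=42  (a history now [(1, 9), (6, 16), (7, 43), (10, 40), (12, 42)])
v13: WRITE b=9  (b history now [(2, 48), (3, 36), (4, 6), (5, 45), (8, 22), (9, 9), (11, 23), (13, 9)])
v14: WRITE a=11  (a history now [(1, 9), (6, 16), (7, 43), (10, 40), (12, 42), (14, 11)])
READ a @v5: history=[(1, 9), (6, 16), (7, 43), (10, 40), (12, 42), (14, 11)] -> pick v1 -> 9
v15: WRITE a=10  (a history now [(1, 9), (6, 16), (7, 43), (10, 40), (12, 42), (14, 11), (15, 10)])
READ a @v9: history=[(1, 9), (6, 16), (7, 43), (10, 40), (12, 42), (14, 11), (15, 10)] -> pick v7 -> 43
v16: WRITE a=5  (a history now [(1, 9), (6, 16), (7, 43), (10, 40), (12, 42), (14, 11), (15, 10), (16, 5)])
v17: WRITE b=38  (b history now [(2, 48), (3, 36), (4, 6), (5, 45), (8, 22), (9, 9), (11, 23), (13, 9), (17, 38)])
v18: WRITE a=12  (a history now [(1, 9), (6, 16), (7, 43), (10, 40), (12, 42), (14, 11), (15, 10), (16, 5), (18, 12)])
Read results in order: ['NONE', 'NONE', '48', '9', '45', '16', '9', '43']
NONE count = 2

Answer: 2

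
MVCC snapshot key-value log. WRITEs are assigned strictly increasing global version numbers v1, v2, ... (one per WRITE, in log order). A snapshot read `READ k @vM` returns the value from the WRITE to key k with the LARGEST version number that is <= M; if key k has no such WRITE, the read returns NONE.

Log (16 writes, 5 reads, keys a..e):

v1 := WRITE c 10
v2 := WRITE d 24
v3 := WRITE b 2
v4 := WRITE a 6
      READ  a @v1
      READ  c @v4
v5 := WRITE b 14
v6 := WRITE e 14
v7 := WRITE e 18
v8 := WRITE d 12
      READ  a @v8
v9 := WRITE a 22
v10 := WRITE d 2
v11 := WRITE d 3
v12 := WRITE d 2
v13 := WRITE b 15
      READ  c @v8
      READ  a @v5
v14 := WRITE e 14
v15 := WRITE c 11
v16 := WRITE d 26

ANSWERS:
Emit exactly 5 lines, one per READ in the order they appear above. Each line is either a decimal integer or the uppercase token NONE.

Answer: NONE
10
6
10
6

Derivation:
v1: WRITE c=10  (c history now [(1, 10)])
v2: WRITE d=24  (d history now [(2, 24)])
v3: WRITE b=2  (b history now [(3, 2)])
v4: WRITE a=6  (a history now [(4, 6)])
READ a @v1: history=[(4, 6)] -> no version <= 1 -> NONE
READ c @v4: history=[(1, 10)] -> pick v1 -> 10
v5: WRITE b=14  (b history now [(3, 2), (5, 14)])
v6: WRITE e=14  (e history now [(6, 14)])
v7: WRITE e=18  (e history now [(6, 14), (7, 18)])
v8: WRITE d=12  (d history now [(2, 24), (8, 12)])
READ a @v8: history=[(4, 6)] -> pick v4 -> 6
v9: WRITE a=22  (a history now [(4, 6), (9, 22)])
v10: WRITE d=2  (d history now [(2, 24), (8, 12), (10, 2)])
v11: WRITE d=3  (d history now [(2, 24), (8, 12), (10, 2), (11, 3)])
v12: WRITE d=2  (d history now [(2, 24), (8, 12), (10, 2), (11, 3), (12, 2)])
v13: WRITE b=15  (b history now [(3, 2), (5, 14), (13, 15)])
READ c @v8: history=[(1, 10)] -> pick v1 -> 10
READ a @v5: history=[(4, 6), (9, 22)] -> pick v4 -> 6
v14: WRITE e=14  (e history now [(6, 14), (7, 18), (14, 14)])
v15: WRITE c=11  (c history now [(1, 10), (15, 11)])
v16: WRITE d=26  (d history now [(2, 24), (8, 12), (10, 2), (11, 3), (12, 2), (16, 26)])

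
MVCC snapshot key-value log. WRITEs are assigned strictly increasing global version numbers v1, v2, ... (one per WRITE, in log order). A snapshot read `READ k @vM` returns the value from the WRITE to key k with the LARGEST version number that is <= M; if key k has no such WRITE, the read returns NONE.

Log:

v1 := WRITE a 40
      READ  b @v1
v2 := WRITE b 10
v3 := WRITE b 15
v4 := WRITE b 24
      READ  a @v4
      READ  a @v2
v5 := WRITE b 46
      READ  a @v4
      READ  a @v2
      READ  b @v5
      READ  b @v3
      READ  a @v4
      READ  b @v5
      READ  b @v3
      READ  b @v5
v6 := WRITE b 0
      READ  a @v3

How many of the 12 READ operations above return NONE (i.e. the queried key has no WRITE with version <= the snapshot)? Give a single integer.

v1: WRITE a=40  (a history now [(1, 40)])
READ b @v1: history=[] -> no version <= 1 -> NONE
v2: WRITE b=10  (b history now [(2, 10)])
v3: WRITE b=15  (b history now [(2, 10), (3, 15)])
v4: WRITE b=24  (b history now [(2, 10), (3, 15), (4, 24)])
READ a @v4: history=[(1, 40)] -> pick v1 -> 40
READ a @v2: history=[(1, 40)] -> pick v1 -> 40
v5: WRITE b=46  (b history now [(2, 10), (3, 15), (4, 24), (5, 46)])
READ a @v4: history=[(1, 40)] -> pick v1 -> 40
READ a @v2: history=[(1, 40)] -> pick v1 -> 40
READ b @v5: history=[(2, 10), (3, 15), (4, 24), (5, 46)] -> pick v5 -> 46
READ b @v3: history=[(2, 10), (3, 15), (4, 24), (5, 46)] -> pick v3 -> 15
READ a @v4: history=[(1, 40)] -> pick v1 -> 40
READ b @v5: history=[(2, 10), (3, 15), (4, 24), (5, 46)] -> pick v5 -> 46
READ b @v3: history=[(2, 10), (3, 15), (4, 24), (5, 46)] -> pick v3 -> 15
READ b @v5: history=[(2, 10), (3, 15), (4, 24), (5, 46)] -> pick v5 -> 46
v6: WRITE b=0  (b history now [(2, 10), (3, 15), (4, 24), (5, 46), (6, 0)])
READ a @v3: history=[(1, 40)] -> pick v1 -> 40
Read results in order: ['NONE', '40', '40', '40', '40', '46', '15', '40', '46', '15', '46', '40']
NONE count = 1

Answer: 1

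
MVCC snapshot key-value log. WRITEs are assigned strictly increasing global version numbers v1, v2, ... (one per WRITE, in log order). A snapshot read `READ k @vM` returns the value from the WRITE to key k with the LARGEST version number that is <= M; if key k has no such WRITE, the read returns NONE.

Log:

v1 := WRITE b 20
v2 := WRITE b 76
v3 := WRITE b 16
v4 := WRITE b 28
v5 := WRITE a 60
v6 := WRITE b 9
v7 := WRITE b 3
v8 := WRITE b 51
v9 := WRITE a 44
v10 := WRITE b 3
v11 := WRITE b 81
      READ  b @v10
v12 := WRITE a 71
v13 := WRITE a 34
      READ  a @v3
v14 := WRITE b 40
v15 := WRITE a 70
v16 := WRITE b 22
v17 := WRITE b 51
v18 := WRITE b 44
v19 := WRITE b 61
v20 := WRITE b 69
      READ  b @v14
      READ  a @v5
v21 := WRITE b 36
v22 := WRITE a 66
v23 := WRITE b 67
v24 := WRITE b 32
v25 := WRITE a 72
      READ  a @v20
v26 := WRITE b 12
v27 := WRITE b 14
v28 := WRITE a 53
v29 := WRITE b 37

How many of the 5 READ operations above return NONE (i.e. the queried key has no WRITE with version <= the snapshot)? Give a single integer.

Answer: 1

Derivation:
v1: WRITE b=20  (b history now [(1, 20)])
v2: WRITE b=76  (b history now [(1, 20), (2, 76)])
v3: WRITE b=16  (b history now [(1, 20), (2, 76), (3, 16)])
v4: WRITE b=28  (b history now [(1, 20), (2, 76), (3, 16), (4, 28)])
v5: WRITE a=60  (a history now [(5, 60)])
v6: WRITE b=9  (b history now [(1, 20), (2, 76), (3, 16), (4, 28), (6, 9)])
v7: WRITE b=3  (b history now [(1, 20), (2, 76), (3, 16), (4, 28), (6, 9), (7, 3)])
v8: WRITE b=51  (b history now [(1, 20), (2, 76), (3, 16), (4, 28), (6, 9), (7, 3), (8, 51)])
v9: WRITE a=44  (a history now [(5, 60), (9, 44)])
v10: WRITE b=3  (b history now [(1, 20), (2, 76), (3, 16), (4, 28), (6, 9), (7, 3), (8, 51), (10, 3)])
v11: WRITE b=81  (b history now [(1, 20), (2, 76), (3, 16), (4, 28), (6, 9), (7, 3), (8, 51), (10, 3), (11, 81)])
READ b @v10: history=[(1, 20), (2, 76), (3, 16), (4, 28), (6, 9), (7, 3), (8, 51), (10, 3), (11, 81)] -> pick v10 -> 3
v12: WRITE a=71  (a history now [(5, 60), (9, 44), (12, 71)])
v13: WRITE a=34  (a history now [(5, 60), (9, 44), (12, 71), (13, 34)])
READ a @v3: history=[(5, 60), (9, 44), (12, 71), (13, 34)] -> no version <= 3 -> NONE
v14: WRITE b=40  (b history now [(1, 20), (2, 76), (3, 16), (4, 28), (6, 9), (7, 3), (8, 51), (10, 3), (11, 81), (14, 40)])
v15: WRITE a=70  (a history now [(5, 60), (9, 44), (12, 71), (13, 34), (15, 70)])
v16: WRITE b=22  (b history now [(1, 20), (2, 76), (3, 16), (4, 28), (6, 9), (7, 3), (8, 51), (10, 3), (11, 81), (14, 40), (16, 22)])
v17: WRITE b=51  (b history now [(1, 20), (2, 76), (3, 16), (4, 28), (6, 9), (7, 3), (8, 51), (10, 3), (11, 81), (14, 40), (16, 22), (17, 51)])
v18: WRITE b=44  (b history now [(1, 20), (2, 76), (3, 16), (4, 28), (6, 9), (7, 3), (8, 51), (10, 3), (11, 81), (14, 40), (16, 22), (17, 51), (18, 44)])
v19: WRITE b=61  (b history now [(1, 20), (2, 76), (3, 16), (4, 28), (6, 9), (7, 3), (8, 51), (10, 3), (11, 81), (14, 40), (16, 22), (17, 51), (18, 44), (19, 61)])
v20: WRITE b=69  (b history now [(1, 20), (2, 76), (3, 16), (4, 28), (6, 9), (7, 3), (8, 51), (10, 3), (11, 81), (14, 40), (16, 22), (17, 51), (18, 44), (19, 61), (20, 69)])
READ b @v14: history=[(1, 20), (2, 76), (3, 16), (4, 28), (6, 9), (7, 3), (8, 51), (10, 3), (11, 81), (14, 40), (16, 22), (17, 51), (18, 44), (19, 61), (20, 69)] -> pick v14 -> 40
READ a @v5: history=[(5, 60), (9, 44), (12, 71), (13, 34), (15, 70)] -> pick v5 -> 60
v21: WRITE b=36  (b history now [(1, 20), (2, 76), (3, 16), (4, 28), (6, 9), (7, 3), (8, 51), (10, 3), (11, 81), (14, 40), (16, 22), (17, 51), (18, 44), (19, 61), (20, 69), (21, 36)])
v22: WRITE a=66  (a history now [(5, 60), (9, 44), (12, 71), (13, 34), (15, 70), (22, 66)])
v23: WRITE b=67  (b history now [(1, 20), (2, 76), (3, 16), (4, 28), (6, 9), (7, 3), (8, 51), (10, 3), (11, 81), (14, 40), (16, 22), (17, 51), (18, 44), (19, 61), (20, 69), (21, 36), (23, 67)])
v24: WRITE b=32  (b history now [(1, 20), (2, 76), (3, 16), (4, 28), (6, 9), (7, 3), (8, 51), (10, 3), (11, 81), (14, 40), (16, 22), (17, 51), (18, 44), (19, 61), (20, 69), (21, 36), (23, 67), (24, 32)])
v25: WRITE a=72  (a history now [(5, 60), (9, 44), (12, 71), (13, 34), (15, 70), (22, 66), (25, 72)])
READ a @v20: history=[(5, 60), (9, 44), (12, 71), (13, 34), (15, 70), (22, 66), (25, 72)] -> pick v15 -> 70
v26: WRITE b=12  (b history now [(1, 20), (2, 76), (3, 16), (4, 28), (6, 9), (7, 3), (8, 51), (10, 3), (11, 81), (14, 40), (16, 22), (17, 51), (18, 44), (19, 61), (20, 69), (21, 36), (23, 67), (24, 32), (26, 12)])
v27: WRITE b=14  (b history now [(1, 20), (2, 76), (3, 16), (4, 28), (6, 9), (7, 3), (8, 51), (10, 3), (11, 81), (14, 40), (16, 22), (17, 51), (18, 44), (19, 61), (20, 69), (21, 36), (23, 67), (24, 32), (26, 12), (27, 14)])
v28: WRITE a=53  (a history now [(5, 60), (9, 44), (12, 71), (13, 34), (15, 70), (22, 66), (25, 72), (28, 53)])
v29: WRITE b=37  (b history now [(1, 20), (2, 76), (3, 16), (4, 28), (6, 9), (7, 3), (8, 51), (10, 3), (11, 81), (14, 40), (16, 22), (17, 51), (18, 44), (19, 61), (20, 69), (21, 36), (23, 67), (24, 32), (26, 12), (27, 14), (29, 37)])
Read results in order: ['3', 'NONE', '40', '60', '70']
NONE count = 1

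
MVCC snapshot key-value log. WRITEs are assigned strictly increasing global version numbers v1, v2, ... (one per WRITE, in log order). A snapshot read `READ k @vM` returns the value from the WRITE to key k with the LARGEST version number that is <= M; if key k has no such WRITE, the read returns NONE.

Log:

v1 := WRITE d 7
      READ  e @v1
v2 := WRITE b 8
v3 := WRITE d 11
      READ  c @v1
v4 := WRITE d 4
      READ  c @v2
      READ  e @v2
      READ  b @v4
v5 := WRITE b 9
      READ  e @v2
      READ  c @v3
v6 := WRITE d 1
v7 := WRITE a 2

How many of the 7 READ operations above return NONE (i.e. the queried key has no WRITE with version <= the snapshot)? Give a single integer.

Answer: 6

Derivation:
v1: WRITE d=7  (d history now [(1, 7)])
READ e @v1: history=[] -> no version <= 1 -> NONE
v2: WRITE b=8  (b history now [(2, 8)])
v3: WRITE d=11  (d history now [(1, 7), (3, 11)])
READ c @v1: history=[] -> no version <= 1 -> NONE
v4: WRITE d=4  (d history now [(1, 7), (3, 11), (4, 4)])
READ c @v2: history=[] -> no version <= 2 -> NONE
READ e @v2: history=[] -> no version <= 2 -> NONE
READ b @v4: history=[(2, 8)] -> pick v2 -> 8
v5: WRITE b=9  (b history now [(2, 8), (5, 9)])
READ e @v2: history=[] -> no version <= 2 -> NONE
READ c @v3: history=[] -> no version <= 3 -> NONE
v6: WRITE d=1  (d history now [(1, 7), (3, 11), (4, 4), (6, 1)])
v7: WRITE a=2  (a history now [(7, 2)])
Read results in order: ['NONE', 'NONE', 'NONE', 'NONE', '8', 'NONE', 'NONE']
NONE count = 6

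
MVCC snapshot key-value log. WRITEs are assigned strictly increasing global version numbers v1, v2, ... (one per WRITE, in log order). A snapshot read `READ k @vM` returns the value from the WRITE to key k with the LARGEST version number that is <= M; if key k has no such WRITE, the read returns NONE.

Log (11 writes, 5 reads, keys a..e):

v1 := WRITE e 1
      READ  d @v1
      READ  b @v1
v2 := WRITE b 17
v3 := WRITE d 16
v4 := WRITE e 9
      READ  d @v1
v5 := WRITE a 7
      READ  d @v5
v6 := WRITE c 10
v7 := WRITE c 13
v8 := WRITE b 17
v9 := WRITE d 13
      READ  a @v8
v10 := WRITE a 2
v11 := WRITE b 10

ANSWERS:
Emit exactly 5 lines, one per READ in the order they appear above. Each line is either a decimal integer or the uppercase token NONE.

Answer: NONE
NONE
NONE
16
7

Derivation:
v1: WRITE e=1  (e history now [(1, 1)])
READ d @v1: history=[] -> no version <= 1 -> NONE
READ b @v1: history=[] -> no version <= 1 -> NONE
v2: WRITE b=17  (b history now [(2, 17)])
v3: WRITE d=16  (d history now [(3, 16)])
v4: WRITE e=9  (e history now [(1, 1), (4, 9)])
READ d @v1: history=[(3, 16)] -> no version <= 1 -> NONE
v5: WRITE a=7  (a history now [(5, 7)])
READ d @v5: history=[(3, 16)] -> pick v3 -> 16
v6: WRITE c=10  (c history now [(6, 10)])
v7: WRITE c=13  (c history now [(6, 10), (7, 13)])
v8: WRITE b=17  (b history now [(2, 17), (8, 17)])
v9: WRITE d=13  (d history now [(3, 16), (9, 13)])
READ a @v8: history=[(5, 7)] -> pick v5 -> 7
v10: WRITE a=2  (a history now [(5, 7), (10, 2)])
v11: WRITE b=10  (b history now [(2, 17), (8, 17), (11, 10)])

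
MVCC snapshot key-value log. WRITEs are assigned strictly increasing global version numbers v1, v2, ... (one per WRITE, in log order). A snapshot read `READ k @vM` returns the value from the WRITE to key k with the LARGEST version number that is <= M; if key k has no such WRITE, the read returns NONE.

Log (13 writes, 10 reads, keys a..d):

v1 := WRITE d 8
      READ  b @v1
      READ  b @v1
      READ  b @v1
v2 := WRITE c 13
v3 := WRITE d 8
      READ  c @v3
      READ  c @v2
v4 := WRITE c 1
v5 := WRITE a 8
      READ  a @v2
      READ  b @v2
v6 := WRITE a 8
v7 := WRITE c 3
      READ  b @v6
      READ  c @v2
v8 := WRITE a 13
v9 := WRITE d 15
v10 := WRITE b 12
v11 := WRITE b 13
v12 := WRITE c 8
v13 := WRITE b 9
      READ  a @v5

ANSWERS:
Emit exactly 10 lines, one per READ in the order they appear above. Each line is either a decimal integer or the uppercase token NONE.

Answer: NONE
NONE
NONE
13
13
NONE
NONE
NONE
13
8

Derivation:
v1: WRITE d=8  (d history now [(1, 8)])
READ b @v1: history=[] -> no version <= 1 -> NONE
READ b @v1: history=[] -> no version <= 1 -> NONE
READ b @v1: history=[] -> no version <= 1 -> NONE
v2: WRITE c=13  (c history now [(2, 13)])
v3: WRITE d=8  (d history now [(1, 8), (3, 8)])
READ c @v3: history=[(2, 13)] -> pick v2 -> 13
READ c @v2: history=[(2, 13)] -> pick v2 -> 13
v4: WRITE c=1  (c history now [(2, 13), (4, 1)])
v5: WRITE a=8  (a history now [(5, 8)])
READ a @v2: history=[(5, 8)] -> no version <= 2 -> NONE
READ b @v2: history=[] -> no version <= 2 -> NONE
v6: WRITE a=8  (a history now [(5, 8), (6, 8)])
v7: WRITE c=3  (c history now [(2, 13), (4, 1), (7, 3)])
READ b @v6: history=[] -> no version <= 6 -> NONE
READ c @v2: history=[(2, 13), (4, 1), (7, 3)] -> pick v2 -> 13
v8: WRITE a=13  (a history now [(5, 8), (6, 8), (8, 13)])
v9: WRITE d=15  (d history now [(1, 8), (3, 8), (9, 15)])
v10: WRITE b=12  (b history now [(10, 12)])
v11: WRITE b=13  (b history now [(10, 12), (11, 13)])
v12: WRITE c=8  (c history now [(2, 13), (4, 1), (7, 3), (12, 8)])
v13: WRITE b=9  (b history now [(10, 12), (11, 13), (13, 9)])
READ a @v5: history=[(5, 8), (6, 8), (8, 13)] -> pick v5 -> 8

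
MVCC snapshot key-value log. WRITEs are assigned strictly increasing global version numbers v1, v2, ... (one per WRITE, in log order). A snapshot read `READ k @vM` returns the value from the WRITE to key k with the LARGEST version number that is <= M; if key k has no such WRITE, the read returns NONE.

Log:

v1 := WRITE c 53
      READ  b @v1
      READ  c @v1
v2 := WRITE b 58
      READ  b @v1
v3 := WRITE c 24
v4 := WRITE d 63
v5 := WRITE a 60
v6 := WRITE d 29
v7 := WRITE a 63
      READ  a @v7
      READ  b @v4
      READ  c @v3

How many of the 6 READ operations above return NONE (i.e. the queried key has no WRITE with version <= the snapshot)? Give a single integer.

v1: WRITE c=53  (c history now [(1, 53)])
READ b @v1: history=[] -> no version <= 1 -> NONE
READ c @v1: history=[(1, 53)] -> pick v1 -> 53
v2: WRITE b=58  (b history now [(2, 58)])
READ b @v1: history=[(2, 58)] -> no version <= 1 -> NONE
v3: WRITE c=24  (c history now [(1, 53), (3, 24)])
v4: WRITE d=63  (d history now [(4, 63)])
v5: WRITE a=60  (a history now [(5, 60)])
v6: WRITE d=29  (d history now [(4, 63), (6, 29)])
v7: WRITE a=63  (a history now [(5, 60), (7, 63)])
READ a @v7: history=[(5, 60), (7, 63)] -> pick v7 -> 63
READ b @v4: history=[(2, 58)] -> pick v2 -> 58
READ c @v3: history=[(1, 53), (3, 24)] -> pick v3 -> 24
Read results in order: ['NONE', '53', 'NONE', '63', '58', '24']
NONE count = 2

Answer: 2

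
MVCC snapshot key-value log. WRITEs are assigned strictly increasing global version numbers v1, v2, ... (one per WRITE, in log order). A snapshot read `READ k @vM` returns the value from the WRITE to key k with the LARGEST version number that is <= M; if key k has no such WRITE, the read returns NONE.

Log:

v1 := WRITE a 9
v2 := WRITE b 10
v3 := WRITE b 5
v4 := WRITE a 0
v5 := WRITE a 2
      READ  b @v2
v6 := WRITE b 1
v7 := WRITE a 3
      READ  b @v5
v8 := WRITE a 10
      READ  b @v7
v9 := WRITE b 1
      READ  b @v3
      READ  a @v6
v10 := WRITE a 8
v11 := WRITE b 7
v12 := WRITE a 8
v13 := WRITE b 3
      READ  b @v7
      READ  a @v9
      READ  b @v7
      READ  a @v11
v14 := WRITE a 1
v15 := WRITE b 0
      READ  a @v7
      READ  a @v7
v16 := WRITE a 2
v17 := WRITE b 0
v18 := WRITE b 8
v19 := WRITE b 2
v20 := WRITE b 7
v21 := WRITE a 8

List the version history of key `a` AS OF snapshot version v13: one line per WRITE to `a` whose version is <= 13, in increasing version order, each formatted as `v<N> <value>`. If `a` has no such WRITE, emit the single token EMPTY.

Answer: v1 9
v4 0
v5 2
v7 3
v8 10
v10 8
v12 8

Derivation:
Scan writes for key=a with version <= 13:
  v1 WRITE a 9 -> keep
  v2 WRITE b 10 -> skip
  v3 WRITE b 5 -> skip
  v4 WRITE a 0 -> keep
  v5 WRITE a 2 -> keep
  v6 WRITE b 1 -> skip
  v7 WRITE a 3 -> keep
  v8 WRITE a 10 -> keep
  v9 WRITE b 1 -> skip
  v10 WRITE a 8 -> keep
  v11 WRITE b 7 -> skip
  v12 WRITE a 8 -> keep
  v13 WRITE b 3 -> skip
  v14 WRITE a 1 -> drop (> snap)
  v15 WRITE b 0 -> skip
  v16 WRITE a 2 -> drop (> snap)
  v17 WRITE b 0 -> skip
  v18 WRITE b 8 -> skip
  v19 WRITE b 2 -> skip
  v20 WRITE b 7 -> skip
  v21 WRITE a 8 -> drop (> snap)
Collected: [(1, 9), (4, 0), (5, 2), (7, 3), (8, 10), (10, 8), (12, 8)]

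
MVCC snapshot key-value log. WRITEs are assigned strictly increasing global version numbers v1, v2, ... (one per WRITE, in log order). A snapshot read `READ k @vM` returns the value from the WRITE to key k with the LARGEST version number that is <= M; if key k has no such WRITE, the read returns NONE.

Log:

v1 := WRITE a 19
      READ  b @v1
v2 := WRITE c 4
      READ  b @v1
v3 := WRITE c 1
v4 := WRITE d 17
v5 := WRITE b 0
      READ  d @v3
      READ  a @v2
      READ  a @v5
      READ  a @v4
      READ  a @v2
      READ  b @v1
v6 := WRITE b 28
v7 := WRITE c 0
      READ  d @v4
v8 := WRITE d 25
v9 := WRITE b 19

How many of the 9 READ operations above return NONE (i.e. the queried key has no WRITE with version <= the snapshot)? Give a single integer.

Answer: 4

Derivation:
v1: WRITE a=19  (a history now [(1, 19)])
READ b @v1: history=[] -> no version <= 1 -> NONE
v2: WRITE c=4  (c history now [(2, 4)])
READ b @v1: history=[] -> no version <= 1 -> NONE
v3: WRITE c=1  (c history now [(2, 4), (3, 1)])
v4: WRITE d=17  (d history now [(4, 17)])
v5: WRITE b=0  (b history now [(5, 0)])
READ d @v3: history=[(4, 17)] -> no version <= 3 -> NONE
READ a @v2: history=[(1, 19)] -> pick v1 -> 19
READ a @v5: history=[(1, 19)] -> pick v1 -> 19
READ a @v4: history=[(1, 19)] -> pick v1 -> 19
READ a @v2: history=[(1, 19)] -> pick v1 -> 19
READ b @v1: history=[(5, 0)] -> no version <= 1 -> NONE
v6: WRITE b=28  (b history now [(5, 0), (6, 28)])
v7: WRITE c=0  (c history now [(2, 4), (3, 1), (7, 0)])
READ d @v4: history=[(4, 17)] -> pick v4 -> 17
v8: WRITE d=25  (d history now [(4, 17), (8, 25)])
v9: WRITE b=19  (b history now [(5, 0), (6, 28), (9, 19)])
Read results in order: ['NONE', 'NONE', 'NONE', '19', '19', '19', '19', 'NONE', '17']
NONE count = 4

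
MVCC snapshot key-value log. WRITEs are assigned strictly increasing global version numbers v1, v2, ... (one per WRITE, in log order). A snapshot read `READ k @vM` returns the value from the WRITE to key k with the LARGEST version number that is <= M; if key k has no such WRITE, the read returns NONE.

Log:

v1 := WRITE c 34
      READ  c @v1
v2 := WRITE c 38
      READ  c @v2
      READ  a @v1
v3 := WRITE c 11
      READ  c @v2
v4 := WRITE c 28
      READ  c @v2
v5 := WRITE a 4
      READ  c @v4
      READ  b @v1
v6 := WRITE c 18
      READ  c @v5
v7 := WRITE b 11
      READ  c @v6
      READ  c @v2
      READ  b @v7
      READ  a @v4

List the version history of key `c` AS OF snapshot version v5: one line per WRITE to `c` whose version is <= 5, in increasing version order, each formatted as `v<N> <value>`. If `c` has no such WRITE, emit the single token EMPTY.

Answer: v1 34
v2 38
v3 11
v4 28

Derivation:
Scan writes for key=c with version <= 5:
  v1 WRITE c 34 -> keep
  v2 WRITE c 38 -> keep
  v3 WRITE c 11 -> keep
  v4 WRITE c 28 -> keep
  v5 WRITE a 4 -> skip
  v6 WRITE c 18 -> drop (> snap)
  v7 WRITE b 11 -> skip
Collected: [(1, 34), (2, 38), (3, 11), (4, 28)]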